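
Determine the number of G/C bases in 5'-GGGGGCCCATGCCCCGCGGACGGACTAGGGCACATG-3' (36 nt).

Scanning the sequence gives G=15, A=6, C=12, T=3.
G+C = 15 + 12 = 27

27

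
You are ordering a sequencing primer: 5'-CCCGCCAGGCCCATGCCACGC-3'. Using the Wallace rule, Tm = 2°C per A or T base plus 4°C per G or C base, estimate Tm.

76°C

Scanning the sequence gives T=1, A=3, C=12, G=5.
A+T = 4, G+C = 17
Tm = 2(4) + 4(17) = 8 + 68 = 76°C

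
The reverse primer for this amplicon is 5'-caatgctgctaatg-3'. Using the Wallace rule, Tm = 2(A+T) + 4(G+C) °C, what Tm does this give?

40°C

Scanning the sequence gives G=3, A=4, T=4, C=3.
A+T = 8, G+C = 6
Tm = 4·6 + 2·8 = 24 + 16 = 40°C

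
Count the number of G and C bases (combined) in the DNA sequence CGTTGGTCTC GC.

8

Counting bases: T=4, A=0, C=4, G=4
Total G or C: 4 + 4 = 8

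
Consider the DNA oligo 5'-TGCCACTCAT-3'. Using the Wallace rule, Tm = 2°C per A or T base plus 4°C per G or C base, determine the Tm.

30°C

Scanning the sequence gives A=2, C=4, G=1, T=3.
So N_AT = 5 and N_GC = 5.
Tm = 2(5) + 4(5) = 10 + 20 = 30°C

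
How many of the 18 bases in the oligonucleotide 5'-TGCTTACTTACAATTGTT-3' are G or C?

Counting bases: C=3, A=4, T=9, G=2
Total G or C: 2 + 3 = 5

5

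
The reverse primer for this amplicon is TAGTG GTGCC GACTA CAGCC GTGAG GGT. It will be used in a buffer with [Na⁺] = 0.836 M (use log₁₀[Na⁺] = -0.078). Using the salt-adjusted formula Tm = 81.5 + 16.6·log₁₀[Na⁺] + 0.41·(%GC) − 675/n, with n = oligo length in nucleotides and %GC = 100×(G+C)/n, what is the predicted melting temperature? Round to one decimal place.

Length n = 28. Base counts: G=11, A=5, T=6, C=6
G+C = 17, so %GC = 17/28 × 100 = 60.714%
Salt term: 16.6 × (-0.078) = -1.295
GC term: 0.41 × 60.714 = 24.893; length term: −675/28 = −24.107
Tm = 81.5 + (-1.295) + 24.893 − 24.107 = 80.991 → 81.0°C

81.0°C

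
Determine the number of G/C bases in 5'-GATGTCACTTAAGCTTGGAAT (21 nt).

T=7, A=6, C=3, G=5
Total G or C: 5 + 3 = 8

8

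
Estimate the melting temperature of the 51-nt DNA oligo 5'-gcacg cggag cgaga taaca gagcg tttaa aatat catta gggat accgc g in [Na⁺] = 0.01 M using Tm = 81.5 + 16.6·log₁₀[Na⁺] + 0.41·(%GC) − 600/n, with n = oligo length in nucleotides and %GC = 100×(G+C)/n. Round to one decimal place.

56.6°C

Length n = 51. Base counts: A=17, C=10, G=15, T=9
G+C = 25, so %GC = 25/51 × 100 = 49.02%
Salt term: 16.6 × (-2) = -33.2
GC term: 0.41 × 49.02 = 20.098; length term: −600/51 = −11.765
Tm = 81.5 + (-33.2) + 20.098 − 11.765 = 56.633 → 56.6°C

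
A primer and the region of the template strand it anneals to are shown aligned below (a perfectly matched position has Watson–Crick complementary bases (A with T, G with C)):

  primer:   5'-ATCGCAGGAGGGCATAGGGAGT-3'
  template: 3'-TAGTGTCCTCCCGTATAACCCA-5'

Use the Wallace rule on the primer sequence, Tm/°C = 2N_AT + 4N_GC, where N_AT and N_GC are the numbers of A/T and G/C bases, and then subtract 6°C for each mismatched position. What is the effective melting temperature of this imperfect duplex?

Primer base counts: A=6, T=3, G=10, C=3 → A+T=9, G+C=13
Perfect-match Tm = 2(9) + 4(13) = 18 + 52 = 70°C
Mismatches (positions where the bases are not complementary): 4 (at positions 4, 17, 18, 20)
Effective Tm = 70 − 4×6 = 70 − 24 = 46°C

46°C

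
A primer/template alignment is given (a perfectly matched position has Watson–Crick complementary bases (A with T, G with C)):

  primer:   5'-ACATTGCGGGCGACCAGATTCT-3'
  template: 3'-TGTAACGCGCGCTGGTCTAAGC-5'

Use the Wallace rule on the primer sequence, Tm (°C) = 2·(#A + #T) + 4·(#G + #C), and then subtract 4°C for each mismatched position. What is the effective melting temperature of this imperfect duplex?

Primer base counts: A=5, T=5, G=6, C=6 → A+T=10, G+C=12
Perfect-match Tm = 2(10) + 4(12) = 20 + 48 = 68°C
Mismatches (positions where the bases are not complementary): 2 (at positions 9, 22)
Effective Tm = 68 − 2×4 = 68 − 8 = 60°C

60°C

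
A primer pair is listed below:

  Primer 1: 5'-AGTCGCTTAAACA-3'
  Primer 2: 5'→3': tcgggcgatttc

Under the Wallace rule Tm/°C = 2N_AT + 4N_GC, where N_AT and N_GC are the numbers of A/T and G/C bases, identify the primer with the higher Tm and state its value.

Primer 1: A+T=8, G+C=5 → Tm = 2(8)+4(5) = 36°C
Primer 2: A+T=5, G+C=7 → Tm = 2(5)+4(7) = 38°C
36°C vs 38°C → primer 2 is higher.

Primer 2, 38°C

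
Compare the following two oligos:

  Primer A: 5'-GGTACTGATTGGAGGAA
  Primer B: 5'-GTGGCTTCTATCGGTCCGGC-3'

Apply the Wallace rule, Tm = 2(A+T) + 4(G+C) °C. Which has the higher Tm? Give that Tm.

Primer A: A+T=9, G+C=8 → Tm = 2(9)+4(8) = 50°C
Primer B: A+T=7, G+C=13 → Tm = 2(7)+4(13) = 66°C
50°C vs 66°C → primer B is higher.

Primer B, 66°C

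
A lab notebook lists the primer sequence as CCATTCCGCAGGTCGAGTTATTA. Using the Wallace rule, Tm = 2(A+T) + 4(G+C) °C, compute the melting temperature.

Base counts: A=5, T=7, G=5, C=6
So N_AT = 12 and N_GC = 11.
Tm = 2×12 + 4×11 = 68°C

68°C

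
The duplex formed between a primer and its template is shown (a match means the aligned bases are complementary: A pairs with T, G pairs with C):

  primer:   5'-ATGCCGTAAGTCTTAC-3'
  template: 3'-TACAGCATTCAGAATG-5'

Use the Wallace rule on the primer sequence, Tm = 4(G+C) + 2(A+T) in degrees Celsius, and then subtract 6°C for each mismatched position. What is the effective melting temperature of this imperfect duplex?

40°C

Primer base counts: A=4, T=5, G=3, C=4 → A+T=9, G+C=7
Perfect-match Tm = 2(9) + 4(7) = 18 + 28 = 46°C
Mismatches (positions where the bases are not complementary): 1 (at position 4)
Effective Tm = 46 − 1×6 = 46 − 6 = 40°C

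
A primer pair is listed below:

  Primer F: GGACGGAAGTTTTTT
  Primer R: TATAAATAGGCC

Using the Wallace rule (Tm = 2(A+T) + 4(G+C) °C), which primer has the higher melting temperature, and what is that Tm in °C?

Primer F, 42°C

Primer F: A+T=9, G+C=6 → Tm = 2(9)+4(6) = 42°C
Primer R: A+T=8, G+C=4 → Tm = 2(8)+4(4) = 32°C
42°C vs 32°C → primer F is higher.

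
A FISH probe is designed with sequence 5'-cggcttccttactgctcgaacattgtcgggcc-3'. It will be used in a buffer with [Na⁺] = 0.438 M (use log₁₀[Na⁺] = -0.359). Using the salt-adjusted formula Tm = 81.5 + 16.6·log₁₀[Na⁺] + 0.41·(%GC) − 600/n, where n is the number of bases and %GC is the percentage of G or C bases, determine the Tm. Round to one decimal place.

81.1°C

Length n = 32. Scanning the sequence gives G=8, A=4, T=9, C=11.
G+C = 19, so %GC = 19/32 × 100 = 59.375%
Salt term: 16.6 × (-0.359) = -5.959
GC term: 0.41 × 59.375 = 24.344; length term: −600/32 = −18.75
Tm = 81.5 + (-5.959) + 24.344 − 18.75 = 81.135 → 81.1°C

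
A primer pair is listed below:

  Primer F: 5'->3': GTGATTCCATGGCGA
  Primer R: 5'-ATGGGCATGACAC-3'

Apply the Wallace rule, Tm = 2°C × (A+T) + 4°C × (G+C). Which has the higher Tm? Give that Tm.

Primer F: A+T=7, G+C=8 → Tm = 2(7)+4(8) = 46°C
Primer R: A+T=6, G+C=7 → Tm = 2(6)+4(7) = 40°C
46°C vs 40°C → primer F is higher.

Primer F, 46°C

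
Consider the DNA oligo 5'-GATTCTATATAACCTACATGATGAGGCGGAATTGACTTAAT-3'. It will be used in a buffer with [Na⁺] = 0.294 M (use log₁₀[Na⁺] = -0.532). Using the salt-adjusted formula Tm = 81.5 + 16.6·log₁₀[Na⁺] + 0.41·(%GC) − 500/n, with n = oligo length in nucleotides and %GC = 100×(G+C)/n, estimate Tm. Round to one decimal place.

74.5°C

Length n = 41. G=8, A=14, T=13, C=6
G+C = 14, so %GC = 14/41 × 100 = 34.146%
Salt term: 16.6 × (-0.532) = -8.831
GC term: 0.41 × 34.146 = 14; length term: −500/41 = −12.195
Tm = 81.5 + (-8.831) + 14 − 12.195 = 74.474 → 74.5°C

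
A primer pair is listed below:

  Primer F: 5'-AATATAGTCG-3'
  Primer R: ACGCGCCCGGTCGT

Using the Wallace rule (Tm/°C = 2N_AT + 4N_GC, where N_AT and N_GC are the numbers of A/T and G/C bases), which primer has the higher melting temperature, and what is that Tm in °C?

Primer F: A+T=7, G+C=3 → Tm = 2(7)+4(3) = 26°C
Primer R: A+T=3, G+C=11 → Tm = 2(3)+4(11) = 50°C
26°C vs 50°C → primer R is higher.

Primer R, 50°C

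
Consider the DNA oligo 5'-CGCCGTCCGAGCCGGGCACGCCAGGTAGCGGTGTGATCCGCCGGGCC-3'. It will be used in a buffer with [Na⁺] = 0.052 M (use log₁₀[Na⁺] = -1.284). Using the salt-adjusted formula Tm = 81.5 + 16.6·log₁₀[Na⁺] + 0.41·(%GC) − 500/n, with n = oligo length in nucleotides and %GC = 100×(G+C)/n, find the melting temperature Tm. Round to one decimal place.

81.8°C

Length n = 47. Scanning the sequence gives T=5, C=18, G=19, A=5.
G+C = 37, so %GC = 37/47 × 100 = 78.723%
Salt term: 16.6 × (-1.284) = -21.314
GC term: 0.41 × 78.723 = 32.276; length term: −500/47 = −10.638
Tm = 81.5 + (-21.314) + 32.276 − 10.638 = 81.824 → 81.8°C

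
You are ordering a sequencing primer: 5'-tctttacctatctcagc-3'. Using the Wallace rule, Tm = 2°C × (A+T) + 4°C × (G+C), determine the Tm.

48°C

G=1, A=3, T=7, C=6
A+T = 10, G+C = 7
Tm = 2(10) + 4(7) = 20 + 28 = 48°C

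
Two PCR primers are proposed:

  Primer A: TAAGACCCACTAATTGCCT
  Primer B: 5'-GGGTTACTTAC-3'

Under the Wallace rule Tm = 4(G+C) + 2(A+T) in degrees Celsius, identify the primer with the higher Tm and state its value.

Primer A: A+T=11, G+C=8 → Tm = 2(11)+4(8) = 54°C
Primer B: A+T=6, G+C=5 → Tm = 2(6)+4(5) = 32°C
54°C vs 32°C → primer A is higher.

Primer A, 54°C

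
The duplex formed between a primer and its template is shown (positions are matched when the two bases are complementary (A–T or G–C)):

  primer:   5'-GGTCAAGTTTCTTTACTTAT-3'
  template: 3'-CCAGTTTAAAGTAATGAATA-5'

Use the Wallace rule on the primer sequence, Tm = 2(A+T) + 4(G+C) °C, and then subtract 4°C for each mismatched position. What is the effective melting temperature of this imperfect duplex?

44°C

Primer base counts: A=4, T=10, G=3, C=3 → A+T=14, G+C=6
Perfect-match Tm = 2(14) + 4(6) = 28 + 24 = 52°C
Mismatches (positions where the bases are not complementary): 2 (at positions 7, 12)
Effective Tm = 52 − 2×4 = 52 − 8 = 44°C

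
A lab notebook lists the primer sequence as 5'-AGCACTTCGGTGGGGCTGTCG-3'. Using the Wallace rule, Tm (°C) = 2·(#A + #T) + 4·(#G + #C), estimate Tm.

Counting bases: C=5, T=5, G=9, A=2
So N_AT = 7 and N_GC = 14.
Tm = 4·14 + 2·7 = 56 + 14 = 70°C

70°C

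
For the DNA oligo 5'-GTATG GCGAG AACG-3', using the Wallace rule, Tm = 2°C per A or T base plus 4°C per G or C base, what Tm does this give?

44°C

A=4, C=2, G=6, T=2
A+T = 6, G+C = 8
Tm = 4·8 + 2·6 = 32 + 12 = 44°C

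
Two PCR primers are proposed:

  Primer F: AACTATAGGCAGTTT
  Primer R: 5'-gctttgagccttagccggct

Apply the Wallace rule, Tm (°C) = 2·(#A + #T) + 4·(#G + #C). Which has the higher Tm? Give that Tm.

Primer R, 64°C

Primer F: A+T=10, G+C=5 → Tm = 2(10)+4(5) = 40°C
Primer R: A+T=8, G+C=12 → Tm = 2(8)+4(12) = 64°C
40°C vs 64°C → primer R is higher.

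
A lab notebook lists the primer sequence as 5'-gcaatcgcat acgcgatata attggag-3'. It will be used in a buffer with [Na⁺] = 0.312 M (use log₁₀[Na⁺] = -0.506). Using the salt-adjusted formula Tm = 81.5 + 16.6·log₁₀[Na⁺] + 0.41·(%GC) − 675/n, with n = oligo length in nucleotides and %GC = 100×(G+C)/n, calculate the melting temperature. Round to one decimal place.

Length n = 27. Counting bases: G=7, C=5, T=6, A=9
G+C = 12, so %GC = 12/27 × 100 = 44.444%
Salt term: 16.6 × (-0.506) = -8.4
GC term: 0.41 × 44.444 = 18.222; length term: −675/27 = −25
Tm = 81.5 + (-8.4) + 18.222 − 25 = 66.322 → 66.3°C

66.3°C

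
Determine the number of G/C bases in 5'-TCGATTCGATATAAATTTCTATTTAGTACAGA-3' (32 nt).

Counting bases: G=4, A=11, C=4, T=13
Total G or C: 4 + 4 = 8

8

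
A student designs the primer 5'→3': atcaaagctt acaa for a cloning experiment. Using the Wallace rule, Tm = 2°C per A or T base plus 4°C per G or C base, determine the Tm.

36°C

Counting bases: G=1, C=3, A=7, T=3
So N_AT = 10 and N_GC = 4.
Tm = 4·4 + 2·10 = 16 + 20 = 36°C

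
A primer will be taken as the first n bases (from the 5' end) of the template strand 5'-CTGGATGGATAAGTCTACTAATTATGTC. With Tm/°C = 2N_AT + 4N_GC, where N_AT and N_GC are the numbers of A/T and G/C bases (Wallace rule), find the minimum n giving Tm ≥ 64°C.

n = 24

First 23 bases: CTGGATGGATAAGTCTACTAATT → Tm = 62°C (< 64°C)
First 24 bases: CTGGATGGATAAGTCTACTAATTA → Tm = 64°C (≥ 64°C)
Since every base adds ≥2°C, Tm only increases with n, so the threshold is first crossed at n = 24.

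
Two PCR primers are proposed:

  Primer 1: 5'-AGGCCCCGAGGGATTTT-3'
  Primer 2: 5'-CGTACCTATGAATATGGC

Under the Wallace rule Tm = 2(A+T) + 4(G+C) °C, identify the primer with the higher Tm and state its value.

Primer 1, 54°C

Primer 1: A+T=7, G+C=10 → Tm = 2(7)+4(10) = 54°C
Primer 2: A+T=10, G+C=8 → Tm = 2(10)+4(8) = 52°C
54°C vs 52°C → primer 1 is higher.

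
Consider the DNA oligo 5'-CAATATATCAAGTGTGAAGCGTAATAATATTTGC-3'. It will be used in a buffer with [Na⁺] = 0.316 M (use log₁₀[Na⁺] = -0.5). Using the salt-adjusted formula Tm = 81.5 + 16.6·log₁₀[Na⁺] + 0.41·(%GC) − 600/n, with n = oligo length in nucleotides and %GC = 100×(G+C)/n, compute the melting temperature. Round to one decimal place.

67.6°C

Length n = 34. T=11, C=4, A=13, G=6
G+C = 10, so %GC = 10/34 × 100 = 29.412%
Salt term: 16.6 × (-0.5) = -8.3
GC term: 0.41 × 29.412 = 12.059; length term: −600/34 = −17.647
Tm = 81.5 + (-8.3) + 12.059 − 17.647 = 67.612 → 67.6°C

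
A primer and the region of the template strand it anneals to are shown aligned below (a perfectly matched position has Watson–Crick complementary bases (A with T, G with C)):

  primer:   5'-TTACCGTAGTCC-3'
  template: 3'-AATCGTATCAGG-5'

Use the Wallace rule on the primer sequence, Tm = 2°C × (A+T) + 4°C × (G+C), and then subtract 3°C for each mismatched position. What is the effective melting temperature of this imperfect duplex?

Primer base counts: A=2, T=4, G=2, C=4 → A+T=6, G+C=6
Perfect-match Tm = 2(6) + 4(6) = 12 + 24 = 36°C
Mismatches (positions where the bases are not complementary): 2 (at positions 4, 6)
Effective Tm = 36 − 2×3 = 36 − 6 = 30°C

30°C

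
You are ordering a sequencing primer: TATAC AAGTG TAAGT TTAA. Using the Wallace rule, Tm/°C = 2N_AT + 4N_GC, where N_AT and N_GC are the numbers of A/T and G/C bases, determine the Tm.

46°C

Counting bases: T=7, A=8, C=1, G=3
AT pairs contribute 15, GC pairs contribute 4.
Tm = 2×15 + 4×4 = 46°C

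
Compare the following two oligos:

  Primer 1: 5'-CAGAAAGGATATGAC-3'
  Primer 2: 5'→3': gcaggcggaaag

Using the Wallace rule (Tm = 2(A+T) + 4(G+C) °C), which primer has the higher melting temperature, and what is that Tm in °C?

Primer 1: A+T=9, G+C=6 → Tm = 2(9)+4(6) = 42°C
Primer 2: A+T=4, G+C=8 → Tm = 2(4)+4(8) = 40°C
42°C vs 40°C → primer 1 is higher.

Primer 1, 42°C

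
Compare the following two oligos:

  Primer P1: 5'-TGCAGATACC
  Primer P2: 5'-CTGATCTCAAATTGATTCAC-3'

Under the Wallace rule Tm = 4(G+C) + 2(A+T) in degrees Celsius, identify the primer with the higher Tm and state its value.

Primer P2, 54°C

Primer P1: A+T=5, G+C=5 → Tm = 2(5)+4(5) = 30°C
Primer P2: A+T=13, G+C=7 → Tm = 2(13)+4(7) = 54°C
30°C vs 54°C → primer P2 is higher.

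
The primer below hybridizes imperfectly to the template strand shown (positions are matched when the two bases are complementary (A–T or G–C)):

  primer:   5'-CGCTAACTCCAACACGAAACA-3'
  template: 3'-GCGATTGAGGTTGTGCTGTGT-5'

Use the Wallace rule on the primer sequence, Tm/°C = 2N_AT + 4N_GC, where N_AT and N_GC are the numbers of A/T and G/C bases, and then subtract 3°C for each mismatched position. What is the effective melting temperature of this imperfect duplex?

59°C

Primer base counts: A=9, T=2, G=2, C=8 → A+T=11, G+C=10
Perfect-match Tm = 2(11) + 4(10) = 22 + 40 = 62°C
Mismatches (positions where the bases are not complementary): 1 (at position 18)
Effective Tm = 62 − 1×3 = 62 − 3 = 59°C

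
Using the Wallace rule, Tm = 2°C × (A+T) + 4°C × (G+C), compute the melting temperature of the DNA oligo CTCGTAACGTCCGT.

Counting bases: C=5, G=3, A=2, T=4
AT pairs contribute 6, GC pairs contribute 8.
Tm = 4·8 + 2·6 = 32 + 12 = 44°C

44°C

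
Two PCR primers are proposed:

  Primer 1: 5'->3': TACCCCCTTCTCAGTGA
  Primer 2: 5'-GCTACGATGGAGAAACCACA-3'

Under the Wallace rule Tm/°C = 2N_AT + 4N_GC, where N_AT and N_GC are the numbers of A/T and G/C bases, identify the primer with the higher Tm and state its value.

Primer 2, 60°C

Primer 1: A+T=8, G+C=9 → Tm = 2(8)+4(9) = 52°C
Primer 2: A+T=10, G+C=10 → Tm = 2(10)+4(10) = 60°C
52°C vs 60°C → primer 2 is higher.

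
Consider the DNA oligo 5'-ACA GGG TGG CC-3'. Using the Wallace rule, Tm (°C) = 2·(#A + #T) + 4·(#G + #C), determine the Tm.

38°C

Counting bases: C=3, G=5, T=1, A=2
AT pairs contribute 3, GC pairs contribute 8.
Tm = 4·8 + 2·3 = 32 + 6 = 38°C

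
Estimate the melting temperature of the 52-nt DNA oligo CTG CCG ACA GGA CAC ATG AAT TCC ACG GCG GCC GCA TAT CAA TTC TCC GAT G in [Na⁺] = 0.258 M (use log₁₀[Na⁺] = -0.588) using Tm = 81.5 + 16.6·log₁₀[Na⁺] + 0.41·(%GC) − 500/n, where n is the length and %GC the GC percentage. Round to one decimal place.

Length n = 52. T=10, C=17, A=13, G=12
G+C = 29, so %GC = 29/52 × 100 = 55.769%
Salt term: 16.6 × (-0.588) = -9.761
GC term: 0.41 × 55.769 = 22.865; length term: −500/52 = −9.615
Tm = 81.5 + (-9.761) + 22.865 − 9.615 = 84.989 → 85.0°C

85.0°C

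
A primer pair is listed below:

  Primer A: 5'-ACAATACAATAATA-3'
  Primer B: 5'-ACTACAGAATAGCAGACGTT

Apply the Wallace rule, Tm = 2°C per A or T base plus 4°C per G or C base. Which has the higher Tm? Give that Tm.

Primer B, 56°C

Primer A: A+T=12, G+C=2 → Tm = 2(12)+4(2) = 32°C
Primer B: A+T=12, G+C=8 → Tm = 2(12)+4(8) = 56°C
32°C vs 56°C → primer B is higher.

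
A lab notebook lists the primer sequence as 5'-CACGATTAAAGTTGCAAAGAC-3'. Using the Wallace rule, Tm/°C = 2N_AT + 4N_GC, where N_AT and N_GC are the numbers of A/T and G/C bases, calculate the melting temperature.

58°C

Base counts: A=9, T=4, C=4, G=4
AT pairs contribute 13, GC pairs contribute 8.
Tm = 2×13 + 4×8 = 58°C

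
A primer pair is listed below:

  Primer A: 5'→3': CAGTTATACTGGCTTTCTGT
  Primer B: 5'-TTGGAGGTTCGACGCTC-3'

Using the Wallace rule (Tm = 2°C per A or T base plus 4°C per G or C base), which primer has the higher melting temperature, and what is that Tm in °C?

Primer A, 56°C

Primer A: A+T=12, G+C=8 → Tm = 2(12)+4(8) = 56°C
Primer B: A+T=7, G+C=10 → Tm = 2(7)+4(10) = 54°C
56°C vs 54°C → primer A is higher.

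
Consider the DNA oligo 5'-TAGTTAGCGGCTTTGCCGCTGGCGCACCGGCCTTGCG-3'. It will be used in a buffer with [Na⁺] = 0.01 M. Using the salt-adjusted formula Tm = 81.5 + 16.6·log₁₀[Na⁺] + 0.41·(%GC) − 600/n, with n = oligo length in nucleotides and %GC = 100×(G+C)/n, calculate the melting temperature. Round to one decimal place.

59.8°C

Length n = 37. Scanning the sequence gives G=13, C=12, T=9, A=3.
G+C = 25, so %GC = 25/37 × 100 = 67.568%
Salt term: 16.6 × (-2) = -33.2
GC term: 0.41 × 67.568 = 27.703; length term: −600/37 = −16.216
Tm = 81.5 + (-33.2) + 27.703 − 16.216 = 59.787 → 59.8°C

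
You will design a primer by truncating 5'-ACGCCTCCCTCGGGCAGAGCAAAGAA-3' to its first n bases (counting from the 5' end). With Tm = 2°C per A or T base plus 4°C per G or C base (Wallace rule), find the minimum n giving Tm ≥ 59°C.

First 16 bases: ACGCCTCCCTCGGGCA → Tm = 56°C (< 59°C)
First 17 bases: ACGCCTCCCTCGGGCAG → Tm = 60°C (≥ 59°C)
Each additional base adds 2°C (A/T) or 4°C (G/C), so Tm is non-decreasing in n; n = 17 is the first length to reach 59°C.

n = 17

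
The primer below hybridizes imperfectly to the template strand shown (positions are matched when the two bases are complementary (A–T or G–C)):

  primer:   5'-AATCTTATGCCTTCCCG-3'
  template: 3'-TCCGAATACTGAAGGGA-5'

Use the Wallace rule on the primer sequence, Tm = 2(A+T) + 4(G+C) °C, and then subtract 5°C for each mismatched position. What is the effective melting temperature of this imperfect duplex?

Primer base counts: A=3, T=6, G=2, C=6 → A+T=9, G+C=8
Perfect-match Tm = 2(9) + 4(8) = 18 + 32 = 50°C
Mismatches (positions where the bases are not complementary): 4 (at positions 2, 3, 10, 17)
Effective Tm = 50 − 4×5 = 50 − 20 = 30°C

30°C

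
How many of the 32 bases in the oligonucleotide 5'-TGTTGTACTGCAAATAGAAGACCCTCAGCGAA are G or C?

Base counts: C=7, A=11, G=7, T=7
Total G or C: 7 + 7 = 14

14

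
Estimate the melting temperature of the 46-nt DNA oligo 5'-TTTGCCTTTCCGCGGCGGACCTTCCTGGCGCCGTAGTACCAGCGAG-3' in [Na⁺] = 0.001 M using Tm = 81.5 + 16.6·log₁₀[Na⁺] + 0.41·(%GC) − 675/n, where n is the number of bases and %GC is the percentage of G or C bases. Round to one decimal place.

43.8°C

Length n = 46. C=16, G=14, A=5, T=11
G+C = 30, so %GC = 30/46 × 100 = 65.217%
Salt term: 16.6 × (-3) = -49.8
GC term: 0.41 × 65.217 = 26.739; length term: −675/46 = −14.674
Tm = 81.5 + (-49.8) + 26.739 − 14.674 = 43.765 → 43.8°C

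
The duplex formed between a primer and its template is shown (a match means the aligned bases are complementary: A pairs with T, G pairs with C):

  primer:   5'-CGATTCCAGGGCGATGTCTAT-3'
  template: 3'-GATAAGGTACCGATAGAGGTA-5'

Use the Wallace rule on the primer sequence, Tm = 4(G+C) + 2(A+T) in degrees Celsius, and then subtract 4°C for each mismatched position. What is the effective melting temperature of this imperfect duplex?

44°C

Primer base counts: A=4, T=6, G=6, C=5 → A+T=10, G+C=11
Perfect-match Tm = 2(10) + 4(11) = 20 + 44 = 64°C
Mismatches (positions where the bases are not complementary): 5 (at positions 2, 9, 13, 16, 19)
Effective Tm = 64 − 5×4 = 64 − 20 = 44°C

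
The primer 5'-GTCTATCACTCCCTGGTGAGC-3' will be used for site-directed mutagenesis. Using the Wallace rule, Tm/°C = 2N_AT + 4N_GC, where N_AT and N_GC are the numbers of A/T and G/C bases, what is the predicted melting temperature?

66°C

Counting bases: T=6, A=3, G=5, C=7
So N_AT = 9 and N_GC = 12.
Tm = 4·12 + 2·9 = 48 + 18 = 66°C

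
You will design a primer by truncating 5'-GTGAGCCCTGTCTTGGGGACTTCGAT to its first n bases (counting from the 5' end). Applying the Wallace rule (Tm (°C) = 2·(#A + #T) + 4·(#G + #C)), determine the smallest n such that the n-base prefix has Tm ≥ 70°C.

n = 22

First 21 bases: GTGAGCCCTGTCTTGGGGACT → Tm = 68°C (< 70°C)
First 22 bases: GTGAGCCCTGTCTTGGGGACTT → Tm = 70°C (≥ 70°C)
Each additional base adds 2°C (A/T) or 4°C (G/C), so Tm is non-decreasing in n; n = 22 is the first length to reach 70°C.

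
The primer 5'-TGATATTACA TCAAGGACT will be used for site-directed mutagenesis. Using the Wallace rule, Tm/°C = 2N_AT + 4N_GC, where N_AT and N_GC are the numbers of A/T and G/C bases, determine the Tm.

50°C

C=3, G=3, T=6, A=7
So N_AT = 13 and N_GC = 6.
Tm = 4·6 + 2·13 = 24 + 26 = 50°C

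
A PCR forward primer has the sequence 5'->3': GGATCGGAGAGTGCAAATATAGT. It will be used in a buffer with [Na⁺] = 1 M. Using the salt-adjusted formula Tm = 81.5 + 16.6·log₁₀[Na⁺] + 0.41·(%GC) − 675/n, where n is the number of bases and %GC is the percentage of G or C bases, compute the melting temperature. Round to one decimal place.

Length n = 23. G=8, T=5, C=2, A=8
G+C = 10, so %GC = 10/23 × 100 = 43.478%
Salt term: 16.6 × (0) = 0
GC term: 0.41 × 43.478 = 17.826; length term: −675/23 = −29.348
Tm = 81.5 + (0) + 17.826 − 29.348 = 69.978 → 70.0°C

70.0°C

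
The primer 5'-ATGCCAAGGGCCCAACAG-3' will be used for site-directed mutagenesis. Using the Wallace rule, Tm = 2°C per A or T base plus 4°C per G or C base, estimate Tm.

58°C

Scanning the sequence gives G=5, A=6, T=1, C=6.
AT pairs contribute 7, GC pairs contribute 11.
Tm = 2(7) + 4(11) = 14 + 44 = 58°C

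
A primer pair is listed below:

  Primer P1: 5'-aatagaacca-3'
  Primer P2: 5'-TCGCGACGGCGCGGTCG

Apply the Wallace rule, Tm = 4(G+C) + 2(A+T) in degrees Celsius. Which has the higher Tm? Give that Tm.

Primer P2, 62°C

Primer P1: A+T=7, G+C=3 → Tm = 2(7)+4(3) = 26°C
Primer P2: A+T=3, G+C=14 → Tm = 2(3)+4(14) = 62°C
26°C vs 62°C → primer P2 is higher.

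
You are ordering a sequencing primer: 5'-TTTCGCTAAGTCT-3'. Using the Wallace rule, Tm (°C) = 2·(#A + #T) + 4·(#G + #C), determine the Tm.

36°C

G=2, T=6, A=2, C=3
AT pairs contribute 8, GC pairs contribute 5.
Tm = 4·5 + 2·8 = 20 + 16 = 36°C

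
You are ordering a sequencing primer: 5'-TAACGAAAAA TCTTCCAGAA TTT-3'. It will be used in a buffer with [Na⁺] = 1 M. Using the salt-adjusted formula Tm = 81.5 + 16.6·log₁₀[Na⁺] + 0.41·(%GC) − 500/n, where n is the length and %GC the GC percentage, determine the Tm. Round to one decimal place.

Length n = 23. Base counts: T=7, A=10, G=2, C=4
G+C = 6, so %GC = 6/23 × 100 = 26.087%
Salt term: 16.6 × (0) = 0
GC term: 0.41 × 26.087 = 10.696; length term: −500/23 = −21.739
Tm = 81.5 + (0) + 10.696 − 21.739 = 70.457 → 70.5°C

70.5°C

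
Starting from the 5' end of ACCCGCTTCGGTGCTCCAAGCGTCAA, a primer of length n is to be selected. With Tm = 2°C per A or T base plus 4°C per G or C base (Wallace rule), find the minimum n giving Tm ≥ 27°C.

n = 9

First 8 bases: ACCCGCTT → Tm = 26°C (< 27°C)
First 9 bases: ACCCGCTTC → Tm = 30°C (≥ 27°C)
Each additional base adds 2°C (A/T) or 4°C (G/C), so Tm is non-decreasing in n; n = 9 is the first length to reach 27°C.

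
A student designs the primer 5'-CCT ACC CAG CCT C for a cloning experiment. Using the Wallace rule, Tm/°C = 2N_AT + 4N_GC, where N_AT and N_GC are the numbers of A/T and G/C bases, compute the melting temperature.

Base counts: G=1, C=8, T=2, A=2
A+T = 4, G+C = 9
Tm = 2(4) + 4(9) = 8 + 36 = 44°C

44°C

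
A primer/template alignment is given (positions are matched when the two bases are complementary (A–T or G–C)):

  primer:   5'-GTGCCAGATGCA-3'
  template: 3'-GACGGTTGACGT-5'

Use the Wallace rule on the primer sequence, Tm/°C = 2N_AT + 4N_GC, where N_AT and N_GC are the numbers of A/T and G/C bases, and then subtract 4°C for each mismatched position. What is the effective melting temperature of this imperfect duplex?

Primer base counts: A=3, T=2, G=4, C=3 → A+T=5, G+C=7
Perfect-match Tm = 2(5) + 4(7) = 10 + 28 = 38°C
Mismatches (positions where the bases are not complementary): 3 (at positions 1, 7, 8)
Effective Tm = 38 − 3×4 = 38 − 12 = 26°C

26°C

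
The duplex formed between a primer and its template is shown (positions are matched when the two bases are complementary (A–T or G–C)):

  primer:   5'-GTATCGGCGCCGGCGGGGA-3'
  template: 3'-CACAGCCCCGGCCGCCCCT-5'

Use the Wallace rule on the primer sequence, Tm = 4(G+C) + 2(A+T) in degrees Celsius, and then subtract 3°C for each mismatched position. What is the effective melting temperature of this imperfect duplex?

Primer base counts: A=2, T=2, G=10, C=5 → A+T=4, G+C=15
Perfect-match Tm = 2(4) + 4(15) = 8 + 60 = 68°C
Mismatches (positions where the bases are not complementary): 2 (at positions 3, 8)
Effective Tm = 68 − 2×3 = 68 − 6 = 62°C

62°C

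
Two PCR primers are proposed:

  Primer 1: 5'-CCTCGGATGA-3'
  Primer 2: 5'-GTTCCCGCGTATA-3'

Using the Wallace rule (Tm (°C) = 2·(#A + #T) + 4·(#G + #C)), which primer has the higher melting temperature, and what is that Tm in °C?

Primer 1: A+T=4, G+C=6 → Tm = 2(4)+4(6) = 32°C
Primer 2: A+T=6, G+C=7 → Tm = 2(6)+4(7) = 40°C
32°C vs 40°C → primer 2 is higher.

Primer 2, 40°C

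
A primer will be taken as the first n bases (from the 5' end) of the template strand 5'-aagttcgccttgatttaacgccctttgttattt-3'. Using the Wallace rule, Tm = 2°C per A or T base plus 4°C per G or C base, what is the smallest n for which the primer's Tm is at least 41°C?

n = 15

First 14 bases: AAGTTCGCCTTGAT → Tm = 40°C (< 41°C)
First 15 bases: AAGTTCGCCTTGATT → Tm = 42°C (≥ 41°C)
Since every base adds ≥2°C, Tm only increases with n, so the threshold is first crossed at n = 15.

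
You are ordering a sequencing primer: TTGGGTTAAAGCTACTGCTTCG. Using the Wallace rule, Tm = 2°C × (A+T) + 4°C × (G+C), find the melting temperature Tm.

Base counts: T=8, C=4, G=6, A=4
A+T = 12, G+C = 10
Tm = 2×12 + 4×10 = 64°C

64°C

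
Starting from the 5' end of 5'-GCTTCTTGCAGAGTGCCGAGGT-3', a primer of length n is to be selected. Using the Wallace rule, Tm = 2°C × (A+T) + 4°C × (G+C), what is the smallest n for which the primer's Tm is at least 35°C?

n = 12

First 11 bases: GCTTCTTGCAG → Tm = 34°C (< 35°C)
First 12 bases: GCTTCTTGCAGA → Tm = 36°C (≥ 35°C)
Since every base adds ≥2°C, Tm only increases with n, so the threshold is first crossed at n = 12.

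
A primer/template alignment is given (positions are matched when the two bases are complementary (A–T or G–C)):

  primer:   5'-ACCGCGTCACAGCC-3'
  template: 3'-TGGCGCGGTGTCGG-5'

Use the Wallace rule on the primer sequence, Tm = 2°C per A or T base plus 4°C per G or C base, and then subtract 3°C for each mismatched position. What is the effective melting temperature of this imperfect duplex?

45°C

Primer base counts: A=3, T=1, G=3, C=7 → A+T=4, G+C=10
Perfect-match Tm = 2(4) + 4(10) = 8 + 40 = 48°C
Mismatches (positions where the bases are not complementary): 1 (at position 7)
Effective Tm = 48 − 1×3 = 48 − 3 = 45°C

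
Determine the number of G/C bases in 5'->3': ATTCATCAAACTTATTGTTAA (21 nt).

4

Base counts: G=1, A=8, C=3, T=9
Total G or C: 1 + 3 = 4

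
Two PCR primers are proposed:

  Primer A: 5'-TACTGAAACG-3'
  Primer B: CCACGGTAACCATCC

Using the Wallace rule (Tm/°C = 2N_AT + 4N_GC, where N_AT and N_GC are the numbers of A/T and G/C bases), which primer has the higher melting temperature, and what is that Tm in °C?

Primer A: A+T=6, G+C=4 → Tm = 2(6)+4(4) = 28°C
Primer B: A+T=6, G+C=9 → Tm = 2(6)+4(9) = 48°C
28°C vs 48°C → primer B is higher.

Primer B, 48°C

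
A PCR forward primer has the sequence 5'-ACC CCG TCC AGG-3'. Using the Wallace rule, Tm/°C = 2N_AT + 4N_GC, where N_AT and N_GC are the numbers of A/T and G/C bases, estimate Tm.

Scanning the sequence gives A=2, T=1, C=6, G=3.
So N_AT = 3 and N_GC = 9.
Tm = 2(3) + 4(9) = 6 + 36 = 42°C

42°C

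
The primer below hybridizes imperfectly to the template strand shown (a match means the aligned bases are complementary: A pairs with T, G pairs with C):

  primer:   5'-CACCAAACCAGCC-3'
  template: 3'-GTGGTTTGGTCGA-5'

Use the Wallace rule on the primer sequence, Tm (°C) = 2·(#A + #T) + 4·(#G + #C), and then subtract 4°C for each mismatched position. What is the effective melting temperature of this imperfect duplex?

38°C

Primer base counts: A=5, T=0, G=1, C=7 → A+T=5, G+C=8
Perfect-match Tm = 2(5) + 4(8) = 10 + 32 = 42°C
Mismatches (positions where the bases are not complementary): 1 (at position 13)
Effective Tm = 42 − 1×4 = 42 − 4 = 38°C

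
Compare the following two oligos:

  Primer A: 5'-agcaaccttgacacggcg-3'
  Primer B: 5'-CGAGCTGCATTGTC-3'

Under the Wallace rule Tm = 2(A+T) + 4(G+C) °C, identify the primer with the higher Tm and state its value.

Primer A, 58°C

Primer A: A+T=7, G+C=11 → Tm = 2(7)+4(11) = 58°C
Primer B: A+T=6, G+C=8 → Tm = 2(6)+4(8) = 44°C
58°C vs 44°C → primer A is higher.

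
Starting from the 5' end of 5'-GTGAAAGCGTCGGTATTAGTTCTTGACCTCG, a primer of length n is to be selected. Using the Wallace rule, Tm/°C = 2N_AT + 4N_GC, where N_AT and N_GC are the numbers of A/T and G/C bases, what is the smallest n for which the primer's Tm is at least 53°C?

n = 19

First 18 bases: GTGAAAGCGTCGGTATTA → Tm = 52°C (< 53°C)
First 19 bases: GTGAAAGCGTCGGTATTAG → Tm = 56°C (≥ 53°C)
Each additional base adds 2°C (A/T) or 4°C (G/C), so Tm is non-decreasing in n; n = 19 is the first length to reach 53°C.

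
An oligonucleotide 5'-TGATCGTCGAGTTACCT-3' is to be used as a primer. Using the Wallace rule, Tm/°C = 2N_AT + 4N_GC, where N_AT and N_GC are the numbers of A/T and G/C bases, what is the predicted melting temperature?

50°C

Counting bases: G=4, A=3, T=6, C=4
A+T = 9, G+C = 8
Tm = 2(9) + 4(8) = 18 + 32 = 50°C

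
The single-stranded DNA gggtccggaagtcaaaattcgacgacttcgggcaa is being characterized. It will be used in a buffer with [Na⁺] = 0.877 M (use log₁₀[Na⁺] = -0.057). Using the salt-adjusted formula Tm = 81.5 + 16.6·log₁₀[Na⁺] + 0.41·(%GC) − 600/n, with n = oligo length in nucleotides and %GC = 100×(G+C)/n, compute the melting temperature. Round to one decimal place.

85.7°C

Length n = 35. Base counts: G=11, A=10, T=6, C=8
G+C = 19, so %GC = 19/35 × 100 = 54.286%
Salt term: 16.6 × (-0.057) = -0.946
GC term: 0.41 × 54.286 = 22.257; length term: −600/35 = −17.143
Tm = 81.5 + (-0.946) + 22.257 − 17.143 = 85.668 → 85.7°C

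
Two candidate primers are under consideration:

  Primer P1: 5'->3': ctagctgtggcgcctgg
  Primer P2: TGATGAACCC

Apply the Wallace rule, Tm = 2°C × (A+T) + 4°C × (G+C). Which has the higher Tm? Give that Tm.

Primer P1: A+T=5, G+C=12 → Tm = 2(5)+4(12) = 58°C
Primer P2: A+T=5, G+C=5 → Tm = 2(5)+4(5) = 30°C
58°C vs 30°C → primer P1 is higher.

Primer P1, 58°C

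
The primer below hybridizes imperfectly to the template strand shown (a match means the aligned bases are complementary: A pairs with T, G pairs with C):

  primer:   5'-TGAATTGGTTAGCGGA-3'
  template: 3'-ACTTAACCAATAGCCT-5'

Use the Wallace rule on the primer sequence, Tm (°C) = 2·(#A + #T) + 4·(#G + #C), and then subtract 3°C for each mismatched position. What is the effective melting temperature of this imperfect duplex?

Primer base counts: A=4, T=5, G=6, C=1 → A+T=9, G+C=7
Perfect-match Tm = 2(9) + 4(7) = 18 + 28 = 46°C
Mismatches (positions where the bases are not complementary): 1 (at position 12)
Effective Tm = 46 − 1×3 = 46 − 3 = 43°C

43°C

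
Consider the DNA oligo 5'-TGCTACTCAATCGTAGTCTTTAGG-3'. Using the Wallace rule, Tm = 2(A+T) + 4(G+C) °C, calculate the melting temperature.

Scanning the sequence gives C=5, A=5, T=9, G=5.
So N_AT = 14 and N_GC = 10.
Tm = 4·10 + 2·14 = 40 + 28 = 68°C

68°C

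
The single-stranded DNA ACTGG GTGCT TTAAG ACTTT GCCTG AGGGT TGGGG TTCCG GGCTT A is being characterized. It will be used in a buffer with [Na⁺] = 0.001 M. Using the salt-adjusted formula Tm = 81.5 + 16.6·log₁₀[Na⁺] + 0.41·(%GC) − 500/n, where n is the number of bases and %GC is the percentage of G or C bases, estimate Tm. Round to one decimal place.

43.1°C

Length n = 46. Scanning the sequence gives G=17, A=6, T=15, C=8.
G+C = 25, so %GC = 25/46 × 100 = 54.348%
Salt term: 16.6 × (-3) = -49.8
GC term: 0.41 × 54.348 = 22.283; length term: −500/46 = −10.87
Tm = 81.5 + (-49.8) + 22.283 − 10.87 = 43.113 → 43.1°C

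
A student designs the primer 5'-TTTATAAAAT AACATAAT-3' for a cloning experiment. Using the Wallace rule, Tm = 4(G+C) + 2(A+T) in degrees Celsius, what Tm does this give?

Counting bases: A=10, G=0, C=1, T=7
So N_AT = 17 and N_GC = 1.
Tm = 4·1 + 2·17 = 4 + 34 = 38°C

38°C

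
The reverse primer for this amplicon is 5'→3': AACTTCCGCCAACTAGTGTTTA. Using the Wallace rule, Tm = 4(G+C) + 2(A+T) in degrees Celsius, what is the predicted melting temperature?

62°C

Counting bases: A=6, G=3, T=7, C=6
A+T = 13, G+C = 9
Tm = 2(13) + 4(9) = 26 + 36 = 62°C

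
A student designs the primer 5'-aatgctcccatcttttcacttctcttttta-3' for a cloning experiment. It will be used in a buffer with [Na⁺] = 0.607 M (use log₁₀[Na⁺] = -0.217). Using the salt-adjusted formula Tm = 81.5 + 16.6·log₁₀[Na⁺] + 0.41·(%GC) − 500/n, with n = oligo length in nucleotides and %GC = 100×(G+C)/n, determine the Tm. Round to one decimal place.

74.9°C

Length n = 30. Base counts: C=9, G=1, A=5, T=15
G+C = 10, so %GC = 10/30 × 100 = 33.333%
Salt term: 16.6 × (-0.217) = -3.602
GC term: 0.41 × 33.333 = 13.667; length term: −500/30 = −16.667
Tm = 81.5 + (-3.602) + 13.667 − 16.667 = 74.898 → 74.9°C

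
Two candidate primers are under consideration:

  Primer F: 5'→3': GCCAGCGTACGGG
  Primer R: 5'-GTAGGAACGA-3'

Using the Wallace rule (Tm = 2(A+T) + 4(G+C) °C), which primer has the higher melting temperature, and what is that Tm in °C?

Primer F, 46°C

Primer F: A+T=3, G+C=10 → Tm = 2(3)+4(10) = 46°C
Primer R: A+T=5, G+C=5 → Tm = 2(5)+4(5) = 30°C
46°C vs 30°C → primer F is higher.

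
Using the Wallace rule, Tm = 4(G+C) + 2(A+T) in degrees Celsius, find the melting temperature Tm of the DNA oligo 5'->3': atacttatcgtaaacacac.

50°C

Scanning the sequence gives G=1, T=5, C=5, A=8.
AT pairs contribute 13, GC pairs contribute 6.
Tm = 2(13) + 4(6) = 26 + 24 = 50°C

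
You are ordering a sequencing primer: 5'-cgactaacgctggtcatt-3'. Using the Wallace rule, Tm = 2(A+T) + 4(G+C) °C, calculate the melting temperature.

54°C

Base counts: T=5, A=4, C=5, G=4
So N_AT = 9 and N_GC = 9.
Tm = 4·9 + 2·9 = 36 + 18 = 54°C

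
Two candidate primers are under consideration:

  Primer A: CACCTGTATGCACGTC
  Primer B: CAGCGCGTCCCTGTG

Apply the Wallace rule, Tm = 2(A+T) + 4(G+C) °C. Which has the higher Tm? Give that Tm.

Primer B, 52°C

Primer A: A+T=7, G+C=9 → Tm = 2(7)+4(9) = 50°C
Primer B: A+T=4, G+C=11 → Tm = 2(4)+4(11) = 52°C
50°C vs 52°C → primer B is higher.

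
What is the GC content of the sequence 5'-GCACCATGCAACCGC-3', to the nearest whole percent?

Base counts: C=7, A=4, G=3, T=1
G+C = 3 + 7 = 10 out of 15 bases
%GC = 10/15 × 100 = 66.67% ≈ 67%

67%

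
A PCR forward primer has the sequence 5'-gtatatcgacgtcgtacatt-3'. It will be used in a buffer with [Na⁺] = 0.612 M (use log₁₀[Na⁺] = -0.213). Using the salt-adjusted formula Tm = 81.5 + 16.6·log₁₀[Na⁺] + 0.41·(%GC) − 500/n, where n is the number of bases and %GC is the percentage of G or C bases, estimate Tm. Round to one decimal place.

69.4°C

Length n = 20. Scanning the sequence gives T=7, C=4, G=4, A=5.
G+C = 8, so %GC = 8/20 × 100 = 40%
Salt term: 16.6 × (-0.213) = -3.536
GC term: 0.41 × 40 = 16.4; length term: −500/20 = −25
Tm = 81.5 + (-3.536) + 16.4 − 25 = 69.364 → 69.4°C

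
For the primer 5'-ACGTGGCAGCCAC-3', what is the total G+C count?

Scanning the sequence gives T=1, A=3, G=4, C=5.
Total G or C: 4 + 5 = 9

9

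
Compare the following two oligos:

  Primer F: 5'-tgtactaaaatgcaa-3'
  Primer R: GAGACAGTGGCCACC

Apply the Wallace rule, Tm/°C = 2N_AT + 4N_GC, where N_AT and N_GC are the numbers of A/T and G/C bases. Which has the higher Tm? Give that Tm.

Primer R, 50°C

Primer F: A+T=11, G+C=4 → Tm = 2(11)+4(4) = 38°C
Primer R: A+T=5, G+C=10 → Tm = 2(5)+4(10) = 50°C
38°C vs 50°C → primer R is higher.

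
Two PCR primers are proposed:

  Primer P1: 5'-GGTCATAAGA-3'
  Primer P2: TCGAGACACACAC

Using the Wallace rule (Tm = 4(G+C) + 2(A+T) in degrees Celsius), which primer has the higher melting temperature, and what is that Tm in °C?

Primer P1: A+T=6, G+C=4 → Tm = 2(6)+4(4) = 28°C
Primer P2: A+T=6, G+C=7 → Tm = 2(6)+4(7) = 40°C
28°C vs 40°C → primer P2 is higher.

Primer P2, 40°C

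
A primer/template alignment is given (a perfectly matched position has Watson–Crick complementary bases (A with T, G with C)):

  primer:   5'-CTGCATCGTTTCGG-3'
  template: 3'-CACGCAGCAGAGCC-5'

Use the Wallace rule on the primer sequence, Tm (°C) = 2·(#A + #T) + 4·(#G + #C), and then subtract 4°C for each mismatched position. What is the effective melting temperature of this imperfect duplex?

Primer base counts: A=1, T=5, G=4, C=4 → A+T=6, G+C=8
Perfect-match Tm = 2(6) + 4(8) = 12 + 32 = 44°C
Mismatches (positions where the bases are not complementary): 3 (at positions 1, 5, 10)
Effective Tm = 44 − 3×4 = 44 − 12 = 32°C

32°C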